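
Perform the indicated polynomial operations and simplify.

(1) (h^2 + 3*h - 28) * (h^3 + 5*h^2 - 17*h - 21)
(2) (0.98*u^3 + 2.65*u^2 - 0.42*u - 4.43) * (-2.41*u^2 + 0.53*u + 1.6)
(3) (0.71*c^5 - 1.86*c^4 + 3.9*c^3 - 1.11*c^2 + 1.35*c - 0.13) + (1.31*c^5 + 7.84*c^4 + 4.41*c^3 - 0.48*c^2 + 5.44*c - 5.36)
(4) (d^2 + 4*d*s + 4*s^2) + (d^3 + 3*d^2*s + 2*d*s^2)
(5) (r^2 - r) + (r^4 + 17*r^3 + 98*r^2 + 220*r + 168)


(1) = h^5 + 8*h^4 - 30*h^3 - 212*h^2 + 413*h + 588
(2) = -2.3618*u^5 - 5.8671*u^4 + 3.9847*u^3 + 14.6937*u^2 - 3.0199*u - 7.088
(3) = 2.02*c^5 + 5.98*c^4 + 8.31*c^3 - 1.59*c^2 + 6.79*c - 5.49
(4) = d^3 + 3*d^2*s + d^2 + 2*d*s^2 + 4*d*s + 4*s^2
(5) = r^4 + 17*r^3 + 99*r^2 + 219*r + 168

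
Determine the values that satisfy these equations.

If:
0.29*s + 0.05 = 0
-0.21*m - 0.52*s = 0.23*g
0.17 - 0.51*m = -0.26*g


Then:
g = 0.06
m = 0.36
s = -0.17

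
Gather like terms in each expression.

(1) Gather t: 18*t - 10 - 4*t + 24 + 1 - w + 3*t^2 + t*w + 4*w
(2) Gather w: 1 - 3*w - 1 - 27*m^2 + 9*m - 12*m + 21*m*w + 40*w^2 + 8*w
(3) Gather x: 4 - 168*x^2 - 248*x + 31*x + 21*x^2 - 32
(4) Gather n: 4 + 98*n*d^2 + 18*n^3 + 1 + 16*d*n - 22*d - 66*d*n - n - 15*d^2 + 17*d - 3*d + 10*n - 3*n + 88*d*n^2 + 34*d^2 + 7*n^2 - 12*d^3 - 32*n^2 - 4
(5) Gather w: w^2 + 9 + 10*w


(1) = 3*t^2 + t*(w + 14) + 3*w + 15
(2) = -27*m^2 - 3*m + 40*w^2 + w*(21*m + 5)
(3) = -147*x^2 - 217*x - 28
(4) = -12*d^3 + 19*d^2 - 8*d + 18*n^3 + n^2*(88*d - 25) + n*(98*d^2 - 50*d + 6) + 1
(5) = w^2 + 10*w + 9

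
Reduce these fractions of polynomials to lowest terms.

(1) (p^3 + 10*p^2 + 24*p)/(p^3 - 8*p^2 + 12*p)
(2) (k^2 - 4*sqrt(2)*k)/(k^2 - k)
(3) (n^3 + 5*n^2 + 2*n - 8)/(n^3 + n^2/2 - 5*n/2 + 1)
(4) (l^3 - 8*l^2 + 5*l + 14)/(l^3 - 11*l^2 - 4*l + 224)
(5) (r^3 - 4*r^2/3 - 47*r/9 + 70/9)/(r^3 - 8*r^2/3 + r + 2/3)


(1) = (p^2 + 10*p + 24)/(p^2 - 8*p + 12)
(2) = (k - 4*sqrt(2))/(k - 1)
(3) = (2*n + 8)/(2*n - 1)
(4) = (l^2 - l - 2)/(l^2 - 4*l - 32)
(5) = (9*r^2 + 6*r - 35)/(9*r^2 - 6*r - 3)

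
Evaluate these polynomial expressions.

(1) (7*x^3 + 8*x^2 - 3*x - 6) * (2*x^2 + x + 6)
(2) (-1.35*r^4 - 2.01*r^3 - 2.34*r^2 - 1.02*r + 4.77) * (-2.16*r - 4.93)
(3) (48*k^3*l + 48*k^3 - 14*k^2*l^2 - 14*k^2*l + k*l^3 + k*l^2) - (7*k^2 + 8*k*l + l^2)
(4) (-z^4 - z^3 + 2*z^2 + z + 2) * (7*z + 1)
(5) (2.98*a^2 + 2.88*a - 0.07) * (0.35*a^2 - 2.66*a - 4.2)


(1) = 14*x^5 + 23*x^4 + 44*x^3 + 33*x^2 - 24*x - 36
(2) = 2.916*r^5 + 10.9971*r^4 + 14.9637*r^3 + 13.7394*r^2 - 5.2746*r - 23.5161
(3) = 48*k^3*l + 48*k^3 - 14*k^2*l^2 - 14*k^2*l - 7*k^2 + k*l^3 + k*l^2 - 8*k*l - l^2
(4) = -7*z^5 - 8*z^4 + 13*z^3 + 9*z^2 + 15*z + 2
(5) = 1.043*a^4 - 6.9188*a^3 - 20.2013*a^2 - 11.9098*a + 0.294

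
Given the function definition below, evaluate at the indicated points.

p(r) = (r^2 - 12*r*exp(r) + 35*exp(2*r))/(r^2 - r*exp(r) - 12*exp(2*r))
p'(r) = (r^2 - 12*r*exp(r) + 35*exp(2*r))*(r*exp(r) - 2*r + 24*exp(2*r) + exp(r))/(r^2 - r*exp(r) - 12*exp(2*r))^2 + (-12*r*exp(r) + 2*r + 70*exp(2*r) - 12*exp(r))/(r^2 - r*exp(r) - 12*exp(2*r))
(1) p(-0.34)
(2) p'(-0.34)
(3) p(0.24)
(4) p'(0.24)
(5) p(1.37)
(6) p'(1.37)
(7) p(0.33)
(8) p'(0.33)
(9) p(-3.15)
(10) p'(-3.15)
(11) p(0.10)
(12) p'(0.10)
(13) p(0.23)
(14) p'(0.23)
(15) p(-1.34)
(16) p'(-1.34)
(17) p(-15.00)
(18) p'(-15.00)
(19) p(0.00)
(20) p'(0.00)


(1) = -3.63
(2) = 3.34
(3) = -2.70
(4) = 0.65
(5) = -2.53
(6) = -0.09
(7) = -2.64
(8) = 0.51
(9) = 1.16
(10) = 0.22
(11) = -2.81
(12) = 0.95
(13) = -2.70
(14) = 0.67
(15) = 6.35
(16) = 22.73
(17) = 1.00
(18) = 0.00
(19) = -2.92
(20) = 1.24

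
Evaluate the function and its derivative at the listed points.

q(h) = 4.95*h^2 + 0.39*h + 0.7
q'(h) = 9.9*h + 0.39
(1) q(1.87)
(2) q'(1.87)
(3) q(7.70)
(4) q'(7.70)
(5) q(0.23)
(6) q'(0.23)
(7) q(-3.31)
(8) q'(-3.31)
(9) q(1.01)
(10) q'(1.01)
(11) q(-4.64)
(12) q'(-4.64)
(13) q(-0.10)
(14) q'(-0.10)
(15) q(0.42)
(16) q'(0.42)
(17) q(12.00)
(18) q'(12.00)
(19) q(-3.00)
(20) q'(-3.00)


(1) = 18.74
(2) = 18.90
(3) = 297.19
(4) = 76.62
(5) = 1.05
(6) = 2.67
(7) = 53.64
(8) = -32.38
(9) = 6.14
(10) = 10.39
(11) = 105.46
(12) = -45.55
(13) = 0.71
(14) = -0.60
(15) = 1.74
(16) = 4.55
(17) = 718.18
(18) = 119.19
(19) = 44.08
(20) = -29.31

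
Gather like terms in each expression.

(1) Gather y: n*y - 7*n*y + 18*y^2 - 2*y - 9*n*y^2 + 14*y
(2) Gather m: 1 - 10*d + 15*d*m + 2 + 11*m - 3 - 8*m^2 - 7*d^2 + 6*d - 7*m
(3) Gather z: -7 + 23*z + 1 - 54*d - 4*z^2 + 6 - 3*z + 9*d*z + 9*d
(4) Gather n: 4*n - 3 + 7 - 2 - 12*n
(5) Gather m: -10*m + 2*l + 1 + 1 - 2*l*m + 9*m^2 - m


(1) = y^2*(18 - 9*n) + y*(12 - 6*n)
(2) = -7*d^2 - 4*d - 8*m^2 + m*(15*d + 4)
(3) = -45*d - 4*z^2 + z*(9*d + 20)
(4) = 2 - 8*n
(5) = 2*l + 9*m^2 + m*(-2*l - 11) + 2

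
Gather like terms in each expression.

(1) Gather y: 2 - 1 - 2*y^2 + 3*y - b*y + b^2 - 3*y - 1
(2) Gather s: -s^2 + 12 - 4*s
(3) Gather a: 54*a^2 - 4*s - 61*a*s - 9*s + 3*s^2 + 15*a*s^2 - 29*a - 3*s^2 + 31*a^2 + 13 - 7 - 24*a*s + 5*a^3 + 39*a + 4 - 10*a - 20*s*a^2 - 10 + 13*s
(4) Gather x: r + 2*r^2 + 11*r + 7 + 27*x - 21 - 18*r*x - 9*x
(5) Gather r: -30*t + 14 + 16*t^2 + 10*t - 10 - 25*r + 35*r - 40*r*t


(1) = b^2 - b*y - 2*y^2
(2) = -s^2 - 4*s + 12
(3) = 5*a^3 + a^2*(85 - 20*s) + a*(15*s^2 - 85*s)
(4) = 2*r^2 + 12*r + x*(18 - 18*r) - 14
(5) = r*(10 - 40*t) + 16*t^2 - 20*t + 4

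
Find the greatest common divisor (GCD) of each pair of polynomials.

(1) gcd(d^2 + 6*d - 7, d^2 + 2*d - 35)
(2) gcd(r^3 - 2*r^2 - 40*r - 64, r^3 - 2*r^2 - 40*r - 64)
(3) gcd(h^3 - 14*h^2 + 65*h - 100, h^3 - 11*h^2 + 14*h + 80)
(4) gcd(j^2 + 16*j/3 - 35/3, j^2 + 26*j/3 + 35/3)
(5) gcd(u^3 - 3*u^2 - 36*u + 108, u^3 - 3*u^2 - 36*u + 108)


(1) = gcd((d - 1)*(d + 7), (d - 5)*(d + 7)) = d + 7
(2) = r^3 - 2*r^2 - 40*r - 64
(3) = h - 5
(4) = gcd((j - 5/3)*(j + 7), (j + 5/3)*(j + 7)) = j + 7
(5) = gcd((u - 6)*(u - 3)*(u + 6), (u - 6)*(u - 3)*(u + 6)) = u^3 - 3*u^2 - 36*u + 108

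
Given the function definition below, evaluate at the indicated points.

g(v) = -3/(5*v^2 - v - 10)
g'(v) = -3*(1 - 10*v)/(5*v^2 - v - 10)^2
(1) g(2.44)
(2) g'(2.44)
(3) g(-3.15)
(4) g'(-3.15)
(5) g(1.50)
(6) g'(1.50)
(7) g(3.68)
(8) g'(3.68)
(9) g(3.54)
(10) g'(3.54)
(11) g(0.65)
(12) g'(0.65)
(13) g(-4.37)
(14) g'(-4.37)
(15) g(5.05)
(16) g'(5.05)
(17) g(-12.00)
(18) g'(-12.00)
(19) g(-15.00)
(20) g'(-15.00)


(1) = -0.17
(2) = 0.23
(3) = -0.07
(4) = -0.05
(5) = 12.00
(6) = 672.00
(7) = -0.06
(8) = 0.04
(9) = -0.06
(10) = 0.04
(11) = 0.35
(12) = 0.23
(13) = -0.03
(14) = -0.02
(15) = -0.03
(16) = 0.01
(17) = -0.00
(18) = -0.00
(19) = -0.00
(20) = -0.00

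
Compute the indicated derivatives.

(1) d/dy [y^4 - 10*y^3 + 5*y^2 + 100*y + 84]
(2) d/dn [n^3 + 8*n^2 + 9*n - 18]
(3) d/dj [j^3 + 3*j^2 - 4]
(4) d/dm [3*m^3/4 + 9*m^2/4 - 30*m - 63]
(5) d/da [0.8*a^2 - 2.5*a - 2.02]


(1) = 4*y^3 - 30*y^2 + 10*y + 100
(2) = 3*n^2 + 16*n + 9
(3) = 3*j*(j + 2)
(4) = 9*m^2/4 + 9*m/2 - 30
(5) = 1.6*a - 2.5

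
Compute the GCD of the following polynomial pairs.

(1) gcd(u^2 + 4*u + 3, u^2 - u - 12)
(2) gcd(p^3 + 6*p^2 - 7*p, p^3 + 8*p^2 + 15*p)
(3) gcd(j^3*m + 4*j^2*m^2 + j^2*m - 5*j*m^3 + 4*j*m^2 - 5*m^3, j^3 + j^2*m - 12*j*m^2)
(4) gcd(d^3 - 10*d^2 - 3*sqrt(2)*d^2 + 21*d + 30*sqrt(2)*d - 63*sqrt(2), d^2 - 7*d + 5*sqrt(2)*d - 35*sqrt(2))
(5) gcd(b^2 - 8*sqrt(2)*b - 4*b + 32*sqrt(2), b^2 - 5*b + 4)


(1) = u + 3
(2) = p
(3) = 1
(4) = d - 7
(5) = b - 4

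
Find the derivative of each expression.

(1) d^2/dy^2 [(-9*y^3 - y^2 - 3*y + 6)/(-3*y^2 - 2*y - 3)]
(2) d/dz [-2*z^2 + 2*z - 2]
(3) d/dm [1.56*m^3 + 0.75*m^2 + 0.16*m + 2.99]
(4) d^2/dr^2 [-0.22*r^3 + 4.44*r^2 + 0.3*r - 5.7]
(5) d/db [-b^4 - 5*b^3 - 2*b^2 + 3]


(1) = 6*(-8*y^3 - 9*y^2 + 18*y + 7)/(27*y^6 + 54*y^5 + 117*y^4 + 116*y^3 + 117*y^2 + 54*y + 27)
(2) = 2 - 4*z
(3) = 4.68*m^2 + 1.5*m + 0.16
(4) = 8.88 - 1.32*r
(5) = b*(-4*b^2 - 15*b - 4)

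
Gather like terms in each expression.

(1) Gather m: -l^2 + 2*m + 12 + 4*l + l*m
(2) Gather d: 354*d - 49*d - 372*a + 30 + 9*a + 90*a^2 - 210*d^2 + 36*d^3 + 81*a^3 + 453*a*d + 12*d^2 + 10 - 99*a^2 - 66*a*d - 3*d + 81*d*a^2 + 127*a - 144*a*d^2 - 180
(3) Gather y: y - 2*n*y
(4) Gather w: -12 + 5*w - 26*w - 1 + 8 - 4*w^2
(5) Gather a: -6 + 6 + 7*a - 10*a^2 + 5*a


(1) = -l^2 + 4*l + m*(l + 2) + 12
(2) = 81*a^3 - 9*a^2 - 236*a + 36*d^3 + d^2*(-144*a - 198) + d*(81*a^2 + 387*a + 302) - 140
(3) = y*(1 - 2*n)
(4) = -4*w^2 - 21*w - 5
(5) = -10*a^2 + 12*a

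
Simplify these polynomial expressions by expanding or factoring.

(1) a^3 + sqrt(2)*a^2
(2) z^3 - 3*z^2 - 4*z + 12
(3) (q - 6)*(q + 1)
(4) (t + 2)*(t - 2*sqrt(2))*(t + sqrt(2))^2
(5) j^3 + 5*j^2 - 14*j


(1) = a^2*(a + sqrt(2))
(2) = (z - 3)*(z - 2)*(z + 2)
(3) = q^2 - 5*q - 6
(4) = t^4 + 2*t^3 - 6*t^2 - 12*t - 4*sqrt(2)*t - 8*sqrt(2)
(5) = j*(j - 2)*(j + 7)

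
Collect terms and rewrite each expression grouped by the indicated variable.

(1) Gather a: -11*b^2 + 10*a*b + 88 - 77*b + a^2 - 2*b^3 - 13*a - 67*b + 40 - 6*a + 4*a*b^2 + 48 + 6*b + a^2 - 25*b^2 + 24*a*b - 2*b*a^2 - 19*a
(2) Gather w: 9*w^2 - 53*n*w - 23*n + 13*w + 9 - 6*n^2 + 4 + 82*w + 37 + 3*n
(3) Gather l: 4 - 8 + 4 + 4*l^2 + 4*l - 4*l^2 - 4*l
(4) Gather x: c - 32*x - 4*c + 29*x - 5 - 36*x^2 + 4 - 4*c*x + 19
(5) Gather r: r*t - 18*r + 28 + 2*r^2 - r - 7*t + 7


(1) = a^2*(2 - 2*b) + a*(4*b^2 + 34*b - 38) - 2*b^3 - 36*b^2 - 138*b + 176
(2) = -6*n^2 - 20*n + 9*w^2 + w*(95 - 53*n) + 50
(3) = 0
(4) = -3*c - 36*x^2 + x*(-4*c - 3) + 18
(5) = 2*r^2 + r*(t - 19) - 7*t + 35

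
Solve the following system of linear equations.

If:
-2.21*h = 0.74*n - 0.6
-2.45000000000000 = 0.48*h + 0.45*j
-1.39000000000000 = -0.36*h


Then:
h = 3.86
j = -9.56
n = -10.72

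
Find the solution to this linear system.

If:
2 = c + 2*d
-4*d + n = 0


Then:
c = 2 - n/2
d = n/4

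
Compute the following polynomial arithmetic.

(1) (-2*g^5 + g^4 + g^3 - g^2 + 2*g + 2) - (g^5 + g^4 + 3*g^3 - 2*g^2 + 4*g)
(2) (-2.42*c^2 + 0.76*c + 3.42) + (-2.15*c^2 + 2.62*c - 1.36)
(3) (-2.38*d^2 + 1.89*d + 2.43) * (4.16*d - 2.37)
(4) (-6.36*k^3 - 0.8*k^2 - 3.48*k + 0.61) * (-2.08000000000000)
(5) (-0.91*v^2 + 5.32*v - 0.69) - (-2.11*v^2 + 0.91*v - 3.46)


(1) = -3*g^5 - 2*g^3 + g^2 - 2*g + 2
(2) = -4.57*c^2 + 3.38*c + 2.06
(3) = -9.9008*d^3 + 13.503*d^2 + 5.6295*d - 5.7591
(4) = 13.2288*k^3 + 1.664*k^2 + 7.2384*k - 1.2688
(5) = 1.2*v^2 + 4.41*v + 2.77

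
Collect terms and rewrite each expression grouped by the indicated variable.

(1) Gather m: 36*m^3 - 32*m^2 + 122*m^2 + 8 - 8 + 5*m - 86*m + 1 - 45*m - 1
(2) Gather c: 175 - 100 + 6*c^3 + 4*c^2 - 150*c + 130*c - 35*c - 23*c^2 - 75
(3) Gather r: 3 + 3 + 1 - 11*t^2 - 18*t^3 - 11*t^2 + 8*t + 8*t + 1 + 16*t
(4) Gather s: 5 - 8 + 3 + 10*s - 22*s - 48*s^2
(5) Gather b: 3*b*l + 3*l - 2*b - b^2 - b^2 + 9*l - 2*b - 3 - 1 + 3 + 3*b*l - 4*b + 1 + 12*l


(1) = 36*m^3 + 90*m^2 - 126*m
(2) = 6*c^3 - 19*c^2 - 55*c
(3) = -18*t^3 - 22*t^2 + 32*t + 8
(4) = -48*s^2 - 12*s
(5) = -2*b^2 + b*(6*l - 8) + 24*l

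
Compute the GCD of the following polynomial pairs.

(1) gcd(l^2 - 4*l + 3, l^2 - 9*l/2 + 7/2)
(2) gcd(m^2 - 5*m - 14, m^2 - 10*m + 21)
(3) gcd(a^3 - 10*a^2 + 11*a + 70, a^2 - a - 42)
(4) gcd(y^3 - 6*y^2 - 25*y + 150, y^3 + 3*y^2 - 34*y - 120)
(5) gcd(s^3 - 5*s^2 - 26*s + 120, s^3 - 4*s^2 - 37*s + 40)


(1) = l - 1
(2) = gcd((m - 7)*(m + 2), (m - 7)*(m - 3)) = m - 7
(3) = gcd((a - 7)*(a - 5)*(a + 2), (a - 7)*(a + 6)) = a - 7
(4) = gcd((y - 6)*(y - 5)*(y + 5), (y - 6)*(y + 4)*(y + 5)) = y^2 - y - 30
(5) = gcd((s - 6)*(s - 4)*(s + 5), (s - 8)*(s - 1)*(s + 5)) = s + 5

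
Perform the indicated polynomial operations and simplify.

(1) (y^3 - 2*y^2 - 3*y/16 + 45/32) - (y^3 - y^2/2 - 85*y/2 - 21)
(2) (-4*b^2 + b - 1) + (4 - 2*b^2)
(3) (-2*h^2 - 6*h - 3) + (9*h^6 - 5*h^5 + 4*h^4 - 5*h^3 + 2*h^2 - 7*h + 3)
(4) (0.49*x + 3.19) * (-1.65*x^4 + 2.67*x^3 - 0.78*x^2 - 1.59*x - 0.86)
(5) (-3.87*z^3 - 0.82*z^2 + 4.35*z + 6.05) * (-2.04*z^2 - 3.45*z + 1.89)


(1) = -3*y^2/2 + 677*y/16 + 717/32
(2) = -6*b^2 + b + 3
(3) = 9*h^6 - 5*h^5 + 4*h^4 - 5*h^3 - 13*h
(4) = -0.8085*x^5 - 3.9552*x^4 + 8.1351*x^3 - 3.2673*x^2 - 5.4935*x - 2.7434
(5) = 7.8948*z^5 + 15.0243*z^4 - 13.3593*z^3 - 28.8993*z^2 - 12.651*z + 11.4345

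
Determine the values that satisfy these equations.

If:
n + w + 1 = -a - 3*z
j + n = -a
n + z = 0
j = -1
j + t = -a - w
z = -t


Then:
a = 1/3
j = -1
n = 2/3
t = 2/3
w = 0
z = -2/3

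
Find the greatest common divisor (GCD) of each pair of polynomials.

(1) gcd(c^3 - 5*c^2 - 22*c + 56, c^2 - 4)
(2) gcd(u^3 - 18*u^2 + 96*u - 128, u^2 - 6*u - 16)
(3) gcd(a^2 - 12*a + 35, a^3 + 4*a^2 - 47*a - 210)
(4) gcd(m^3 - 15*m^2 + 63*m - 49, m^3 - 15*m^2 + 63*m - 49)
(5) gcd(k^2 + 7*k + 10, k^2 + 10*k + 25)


(1) = gcd((c - 7)*(c - 2)*(c + 4), (c - 2)*(c + 2)) = c - 2
(2) = u - 8
(3) = a - 7
(4) = gcd((m - 7)^2*(m - 1), (m - 7)^2*(m - 1)) = m^3 - 15*m^2 + 63*m - 49
(5) = gcd((k + 2)*(k + 5), (k + 5)^2) = k + 5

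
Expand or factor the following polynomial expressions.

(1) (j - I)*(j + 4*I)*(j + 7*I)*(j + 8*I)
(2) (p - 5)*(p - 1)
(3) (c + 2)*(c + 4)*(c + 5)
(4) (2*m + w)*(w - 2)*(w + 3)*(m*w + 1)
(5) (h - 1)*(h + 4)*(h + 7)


(1) = j^4 + 18*I*j^3 - 97*j^2 - 108*I*j - 224
(2) = p^2 - 6*p + 5
(3) = c^3 + 11*c^2 + 38*c + 40
(4) = 2*m^2*w^3 + 2*m^2*w^2 - 12*m^2*w + m*w^4 + m*w^3 - 4*m*w^2 + 2*m*w - 12*m + w^3 + w^2 - 6*w
(5) = h^3 + 10*h^2 + 17*h - 28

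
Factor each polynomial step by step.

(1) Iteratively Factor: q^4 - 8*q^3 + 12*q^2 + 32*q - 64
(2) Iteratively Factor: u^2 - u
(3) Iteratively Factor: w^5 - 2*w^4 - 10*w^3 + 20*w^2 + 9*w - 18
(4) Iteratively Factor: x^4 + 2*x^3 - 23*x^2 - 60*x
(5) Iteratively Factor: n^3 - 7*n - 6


(1) = (q - 4)*(q^3 - 4*q^2 - 4*q + 16) = (q - 4)*(q + 2)*(q^2 - 6*q + 8) = (q - 4)*(q - 2)*(q + 2)*(q - 4)
(2) = (u - 1)*(u)
(3) = (w - 3)*(w^4 + w^3 - 7*w^2 - w + 6) = (w - 3)*(w - 2)*(w^3 + 3*w^2 - w - 3) = (w - 3)*(w - 2)*(w + 1)*(w^2 + 2*w - 3) = (w - 3)*(w - 2)*(w + 1)*(w + 3)*(w - 1)
(4) = (x + 4)*(x^3 - 2*x^2 - 15*x) = x*(x + 4)*(x^2 - 2*x - 15) = x*(x - 5)*(x + 4)*(x + 3)
(5) = (n - 3)*(n^2 + 3*n + 2) = (n - 3)*(n + 1)*(n + 2)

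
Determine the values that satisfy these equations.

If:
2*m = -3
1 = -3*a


Then:
a = -1/3
m = -3/2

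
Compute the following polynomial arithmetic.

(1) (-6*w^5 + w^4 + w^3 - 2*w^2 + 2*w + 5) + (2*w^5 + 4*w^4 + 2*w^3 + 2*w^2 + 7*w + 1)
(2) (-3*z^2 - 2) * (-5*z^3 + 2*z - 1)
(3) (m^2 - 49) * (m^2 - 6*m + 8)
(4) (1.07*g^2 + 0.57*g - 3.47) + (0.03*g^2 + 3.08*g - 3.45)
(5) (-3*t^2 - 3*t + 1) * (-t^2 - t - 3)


(1) = -4*w^5 + 5*w^4 + 3*w^3 + 9*w + 6
(2) = 15*z^5 + 4*z^3 + 3*z^2 - 4*z + 2
(3) = m^4 - 6*m^3 - 41*m^2 + 294*m - 392
(4) = 1.1*g^2 + 3.65*g - 6.92
(5) = 3*t^4 + 6*t^3 + 11*t^2 + 8*t - 3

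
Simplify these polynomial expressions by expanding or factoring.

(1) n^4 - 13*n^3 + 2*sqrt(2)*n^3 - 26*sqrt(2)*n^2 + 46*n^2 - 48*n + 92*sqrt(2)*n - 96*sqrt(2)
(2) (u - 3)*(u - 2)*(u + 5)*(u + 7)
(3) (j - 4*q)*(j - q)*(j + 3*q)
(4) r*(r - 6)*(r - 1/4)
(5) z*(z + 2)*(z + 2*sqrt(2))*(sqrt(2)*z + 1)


(1) = (n - 8)*(n - 3)*(n - 2)*(n + 2*sqrt(2))
(2) = u^4 + 7*u^3 - 19*u^2 - 103*u + 210
(3) = j^3 - 2*j^2*q - 11*j*q^2 + 12*q^3
(4) = r^3 - 25*r^2/4 + 3*r/2
(5) = sqrt(2)*z^4 + 2*sqrt(2)*z^3 + 5*z^3 + 2*sqrt(2)*z^2 + 10*z^2 + 4*sqrt(2)*z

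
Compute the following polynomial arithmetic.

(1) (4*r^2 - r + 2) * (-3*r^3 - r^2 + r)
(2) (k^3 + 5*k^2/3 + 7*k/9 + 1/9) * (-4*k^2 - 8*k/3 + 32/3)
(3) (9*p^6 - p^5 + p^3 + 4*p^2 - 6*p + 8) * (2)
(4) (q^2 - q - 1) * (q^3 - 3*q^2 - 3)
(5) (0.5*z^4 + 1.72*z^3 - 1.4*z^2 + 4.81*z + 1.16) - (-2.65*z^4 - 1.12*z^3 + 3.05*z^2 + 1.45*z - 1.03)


(1) = -12*r^5 - r^4 - r^3 - 3*r^2 + 2*r
(2) = -4*k^5 - 28*k^4/3 + 28*k^3/9 + 412*k^2/27 + 8*k + 32/27
(3) = 18*p^6 - 2*p^5 + 2*p^3 + 8*p^2 - 12*p + 16
(4) = q^5 - 4*q^4 + 2*q^3 + 3*q + 3
(5) = 3.15*z^4 + 2.84*z^3 - 4.45*z^2 + 3.36*z + 2.19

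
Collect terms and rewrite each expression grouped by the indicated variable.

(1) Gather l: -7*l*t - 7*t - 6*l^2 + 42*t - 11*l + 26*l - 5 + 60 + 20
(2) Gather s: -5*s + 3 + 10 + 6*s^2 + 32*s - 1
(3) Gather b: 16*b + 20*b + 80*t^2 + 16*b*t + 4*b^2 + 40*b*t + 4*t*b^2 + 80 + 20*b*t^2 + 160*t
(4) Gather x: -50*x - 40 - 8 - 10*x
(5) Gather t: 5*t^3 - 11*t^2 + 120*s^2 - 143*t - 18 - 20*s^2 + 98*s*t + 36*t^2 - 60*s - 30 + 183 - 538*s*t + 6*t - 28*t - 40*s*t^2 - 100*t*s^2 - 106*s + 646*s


(1) = -6*l^2 + l*(15 - 7*t) + 35*t + 75
(2) = 6*s^2 + 27*s + 12
(3) = b^2*(4*t + 4) + b*(20*t^2 + 56*t + 36) + 80*t^2 + 160*t + 80
(4) = -60*x - 48
(5) = 100*s^2 + 480*s + 5*t^3 + t^2*(25 - 40*s) + t*(-100*s^2 - 440*s - 165) + 135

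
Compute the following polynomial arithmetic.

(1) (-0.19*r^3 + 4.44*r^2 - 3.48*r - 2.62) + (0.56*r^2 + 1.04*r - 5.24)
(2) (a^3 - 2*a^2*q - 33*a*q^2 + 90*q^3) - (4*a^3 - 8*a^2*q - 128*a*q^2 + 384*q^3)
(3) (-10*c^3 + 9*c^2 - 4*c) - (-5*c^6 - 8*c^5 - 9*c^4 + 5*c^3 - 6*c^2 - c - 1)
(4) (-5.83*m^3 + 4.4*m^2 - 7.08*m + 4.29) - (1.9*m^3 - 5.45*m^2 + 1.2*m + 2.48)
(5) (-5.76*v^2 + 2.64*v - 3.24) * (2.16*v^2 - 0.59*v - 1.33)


(1) = -0.19*r^3 + 5.0*r^2 - 2.44*r - 7.86
(2) = -3*a^3 + 6*a^2*q + 95*a*q^2 - 294*q^3
(3) = 5*c^6 + 8*c^5 + 9*c^4 - 15*c^3 + 15*c^2 - 3*c + 1
(4) = -7.73*m^3 + 9.85*m^2 - 8.28*m + 1.81
(5) = -12.4416*v^4 + 9.1008*v^3 - 0.8952*v^2 - 1.5996*v + 4.3092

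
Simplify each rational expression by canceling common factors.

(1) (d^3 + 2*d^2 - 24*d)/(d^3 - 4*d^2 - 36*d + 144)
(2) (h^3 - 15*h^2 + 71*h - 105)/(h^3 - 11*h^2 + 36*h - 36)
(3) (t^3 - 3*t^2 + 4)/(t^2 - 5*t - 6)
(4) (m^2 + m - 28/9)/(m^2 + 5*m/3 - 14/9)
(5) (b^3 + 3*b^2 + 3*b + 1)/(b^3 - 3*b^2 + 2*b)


(1) = d/(d - 6)
(2) = (h^2 - 12*h + 35)/(h^2 - 8*h + 12)
(3) = (t^2 - 4*t + 4)/(t - 6)
(4) = (3*m - 4)/(3*m - 2)
(5) = (b^3 + 3*b^2 + 3*b + 1)/(b^3 - 3*b^2 + 2*b)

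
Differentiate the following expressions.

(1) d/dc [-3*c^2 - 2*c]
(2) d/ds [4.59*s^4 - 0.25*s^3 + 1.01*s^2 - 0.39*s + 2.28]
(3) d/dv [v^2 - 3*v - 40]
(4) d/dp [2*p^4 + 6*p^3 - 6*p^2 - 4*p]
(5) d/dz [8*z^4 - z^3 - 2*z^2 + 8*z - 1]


(1) = -6*c - 2
(2) = 18.36*s^3 - 0.75*s^2 + 2.02*s - 0.39
(3) = 2*v - 3
(4) = 8*p^3 + 18*p^2 - 12*p - 4
(5) = 32*z^3 - 3*z^2 - 4*z + 8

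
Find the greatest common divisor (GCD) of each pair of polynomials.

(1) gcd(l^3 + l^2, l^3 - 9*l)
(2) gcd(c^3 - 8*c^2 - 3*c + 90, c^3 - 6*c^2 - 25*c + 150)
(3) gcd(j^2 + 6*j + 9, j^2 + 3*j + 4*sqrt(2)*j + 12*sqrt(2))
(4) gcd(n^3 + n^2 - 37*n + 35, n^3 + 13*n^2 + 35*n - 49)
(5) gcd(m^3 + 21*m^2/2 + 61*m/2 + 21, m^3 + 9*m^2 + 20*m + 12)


(1) = l
(2) = gcd((c - 6)*(c - 5)*(c + 3), (c - 6)*(c - 5)*(c + 5)) = c^2 - 11*c + 30
(3) = gcd((j + 3)^2, (j + 3)*(j + 4*sqrt(2))) = j + 3
(4) = n^2 + 6*n - 7
(5) = gcd((m + 1)*(m + 7/2)*(m + 6), (m + 1)*(m + 2)*(m + 6)) = m^2 + 7*m + 6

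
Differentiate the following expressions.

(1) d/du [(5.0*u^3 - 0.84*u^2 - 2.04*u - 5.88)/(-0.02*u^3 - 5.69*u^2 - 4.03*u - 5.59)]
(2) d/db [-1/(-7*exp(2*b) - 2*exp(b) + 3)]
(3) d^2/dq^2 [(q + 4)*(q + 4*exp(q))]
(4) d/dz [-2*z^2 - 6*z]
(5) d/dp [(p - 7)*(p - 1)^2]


(1) = (-28.4668*u^4 - 40.3816*u^3 - 92.4252*u^2 - 57.5232*u - 12.2928)/(0.0004*u^6 + 0.2276*u^5 + 32.5373*u^4 + 46.085*u^3 + 79.8551*u^2 + 45.0554*u + 31.2481)
(2) = (-14*exp(b) - 2)*exp(b)/(7*exp(2*b) + 2*exp(b) - 3)^2
(3) = 4*q*exp(q) + 24*exp(q) + 2
(4) = -4*z - 6
(5) = 3*(p - 5)*(p - 1)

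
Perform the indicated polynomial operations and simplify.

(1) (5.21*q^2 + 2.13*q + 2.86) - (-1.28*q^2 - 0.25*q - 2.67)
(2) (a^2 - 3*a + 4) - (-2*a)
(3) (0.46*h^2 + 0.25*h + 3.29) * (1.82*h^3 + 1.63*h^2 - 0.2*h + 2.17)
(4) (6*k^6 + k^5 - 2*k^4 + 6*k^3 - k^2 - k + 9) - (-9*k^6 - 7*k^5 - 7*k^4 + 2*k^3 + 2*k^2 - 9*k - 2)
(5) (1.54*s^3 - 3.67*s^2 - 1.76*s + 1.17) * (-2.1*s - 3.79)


(1) = 6.49*q^2 + 2.38*q + 5.53
(2) = a^2 - a + 4
(3) = 0.8372*h^5 + 1.2048*h^4 + 6.3033*h^3 + 6.3109*h^2 - 0.1155*h + 7.1393
(4) = 15*k^6 + 8*k^5 + 5*k^4 + 4*k^3 - 3*k^2 + 8*k + 11
(5) = -3.234*s^4 + 1.8704*s^3 + 17.6053*s^2 + 4.2134*s - 4.4343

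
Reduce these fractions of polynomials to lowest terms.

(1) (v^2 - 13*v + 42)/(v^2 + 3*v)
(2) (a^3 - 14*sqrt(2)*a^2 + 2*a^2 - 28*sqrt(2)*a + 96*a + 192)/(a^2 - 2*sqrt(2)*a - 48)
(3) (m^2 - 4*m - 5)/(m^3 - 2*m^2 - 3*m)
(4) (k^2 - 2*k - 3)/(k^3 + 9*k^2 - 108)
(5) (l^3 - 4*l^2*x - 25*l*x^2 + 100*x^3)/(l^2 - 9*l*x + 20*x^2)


(1) = (v^2 - 13*v + 42)/(v^2 + 3*v)
(2) = (a^2 + a*(2 - 8*sqrt(2)) - 16*sqrt(2))/(a + 4*sqrt(2))
(3) = (m - 5)/(m^2 - 3*m)
(4) = (k + 1)/(k^2 + 12*k + 36)
(5) = l + 5*x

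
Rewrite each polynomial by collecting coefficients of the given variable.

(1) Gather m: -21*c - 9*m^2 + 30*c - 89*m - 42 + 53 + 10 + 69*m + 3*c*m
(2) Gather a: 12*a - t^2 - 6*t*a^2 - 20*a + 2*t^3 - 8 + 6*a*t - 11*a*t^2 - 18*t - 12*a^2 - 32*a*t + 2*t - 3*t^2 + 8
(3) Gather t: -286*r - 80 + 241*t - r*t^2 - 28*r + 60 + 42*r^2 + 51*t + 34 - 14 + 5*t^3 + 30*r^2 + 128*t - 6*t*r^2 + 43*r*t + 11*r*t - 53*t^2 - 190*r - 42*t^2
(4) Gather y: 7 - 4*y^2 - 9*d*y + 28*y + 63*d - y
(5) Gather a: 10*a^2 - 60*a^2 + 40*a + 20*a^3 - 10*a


(1) = 9*c - 9*m^2 + m*(3*c - 20) + 21
(2) = a^2*(-6*t - 12) + a*(-11*t^2 - 26*t - 8) + 2*t^3 - 4*t^2 - 16*t
(3) = 72*r^2 - 504*r + 5*t^3 + t^2*(-r - 95) + t*(-6*r^2 + 54*r + 420)
(4) = 63*d - 4*y^2 + y*(27 - 9*d) + 7
(5) = 20*a^3 - 50*a^2 + 30*a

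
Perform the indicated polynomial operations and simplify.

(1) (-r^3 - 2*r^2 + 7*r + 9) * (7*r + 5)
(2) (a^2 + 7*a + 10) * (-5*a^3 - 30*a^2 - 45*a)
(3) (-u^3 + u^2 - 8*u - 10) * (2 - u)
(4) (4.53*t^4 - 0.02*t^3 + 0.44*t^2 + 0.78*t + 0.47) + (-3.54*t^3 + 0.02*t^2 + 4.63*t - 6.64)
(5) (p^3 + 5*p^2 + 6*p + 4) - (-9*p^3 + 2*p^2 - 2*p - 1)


(1) = -7*r^4 - 19*r^3 + 39*r^2 + 98*r + 45
(2) = -5*a^5 - 65*a^4 - 305*a^3 - 615*a^2 - 450*a
(3) = u^4 - 3*u^3 + 10*u^2 - 6*u - 20
(4) = 4.53*t^4 - 3.56*t^3 + 0.46*t^2 + 5.41*t - 6.17
(5) = 10*p^3 + 3*p^2 + 8*p + 5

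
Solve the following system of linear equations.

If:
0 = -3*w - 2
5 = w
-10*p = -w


Then:
No Solution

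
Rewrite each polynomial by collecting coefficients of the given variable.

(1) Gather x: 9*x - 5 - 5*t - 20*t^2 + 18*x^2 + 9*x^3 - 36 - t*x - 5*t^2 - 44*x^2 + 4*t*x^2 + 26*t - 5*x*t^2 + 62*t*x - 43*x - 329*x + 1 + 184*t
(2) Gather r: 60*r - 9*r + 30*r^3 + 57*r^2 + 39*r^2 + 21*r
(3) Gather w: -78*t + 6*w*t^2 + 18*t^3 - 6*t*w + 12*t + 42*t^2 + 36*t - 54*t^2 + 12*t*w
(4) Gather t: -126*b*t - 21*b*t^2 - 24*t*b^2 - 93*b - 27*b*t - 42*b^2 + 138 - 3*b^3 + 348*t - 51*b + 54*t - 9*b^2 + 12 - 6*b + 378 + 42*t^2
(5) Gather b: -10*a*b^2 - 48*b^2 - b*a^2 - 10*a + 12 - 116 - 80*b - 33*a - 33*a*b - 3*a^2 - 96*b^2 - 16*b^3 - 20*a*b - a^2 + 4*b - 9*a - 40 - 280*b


(1) = -25*t^2 + 205*t + 9*x^3 + x^2*(4*t - 26) + x*(-5*t^2 + 61*t - 363) - 40
(2) = 30*r^3 + 96*r^2 + 72*r
(3) = 18*t^3 - 12*t^2 - 30*t + w*(6*t^2 + 6*t)
(4) = -3*b^3 - 51*b^2 - 150*b + t^2*(42 - 21*b) + t*(-24*b^2 - 153*b + 402) + 528
(5) = -4*a^2 - 52*a - 16*b^3 + b^2*(-10*a - 144) + b*(-a^2 - 53*a - 356) - 144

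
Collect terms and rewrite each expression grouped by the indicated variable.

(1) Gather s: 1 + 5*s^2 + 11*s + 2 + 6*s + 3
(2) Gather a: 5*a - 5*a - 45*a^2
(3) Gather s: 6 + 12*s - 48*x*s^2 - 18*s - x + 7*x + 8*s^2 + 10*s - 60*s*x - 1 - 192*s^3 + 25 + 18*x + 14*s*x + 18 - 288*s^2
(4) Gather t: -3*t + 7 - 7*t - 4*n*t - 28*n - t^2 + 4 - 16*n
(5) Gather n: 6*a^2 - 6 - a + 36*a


(1) = 5*s^2 + 17*s + 6
(2) = -45*a^2
(3) = -192*s^3 + s^2*(-48*x - 280) + s*(4 - 46*x) + 24*x + 48
(4) = -44*n - t^2 + t*(-4*n - 10) + 11
(5) = 6*a^2 + 35*a - 6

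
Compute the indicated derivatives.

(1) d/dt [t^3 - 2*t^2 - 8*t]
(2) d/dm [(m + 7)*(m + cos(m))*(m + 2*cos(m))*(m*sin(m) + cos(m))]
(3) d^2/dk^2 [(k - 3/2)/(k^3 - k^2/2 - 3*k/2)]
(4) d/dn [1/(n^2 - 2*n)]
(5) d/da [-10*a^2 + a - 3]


(1) = 3*t^2 - 4*t - 8
(2) = m*(m + 7)*(m + cos(m))*(m + 2*cos(m))*cos(m) - (m + 7)*(m + cos(m))*(m*sin(m) + cos(m))*(2*sin(m) - 1) - (m + 7)*(m + 2*cos(m))*(m*sin(m) + cos(m))*(sin(m) - 1) + (m + cos(m))*(m + 2*cos(m))*(m*sin(m) + cos(m))
(3) = 2*(3*k^2 + 3*k + 1)/(k^3*(k^3 + 3*k^2 + 3*k + 1))
(4) = 2*(1 - n)/(n^2*(n - 2)^2)
(5) = 1 - 20*a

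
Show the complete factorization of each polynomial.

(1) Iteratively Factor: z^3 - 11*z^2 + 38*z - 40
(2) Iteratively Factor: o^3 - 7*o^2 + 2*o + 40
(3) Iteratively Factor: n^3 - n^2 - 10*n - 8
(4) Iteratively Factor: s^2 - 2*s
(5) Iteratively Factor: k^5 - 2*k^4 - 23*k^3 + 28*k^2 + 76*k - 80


(1) = (z - 5)*(z^2 - 6*z + 8) = (z - 5)*(z - 4)*(z - 2)
(2) = (o - 4)*(o^2 - 3*o - 10) = (o - 5)*(o - 4)*(o + 2)
(3) = (n - 4)*(n^2 + 3*n + 2) = (n - 4)*(n + 2)*(n + 1)
(4) = (s - 2)*(s)
(5) = (k - 1)*(k^4 - k^3 - 24*k^2 + 4*k + 80) = (k - 5)*(k - 1)*(k^3 + 4*k^2 - 4*k - 16) = (k - 5)*(k - 1)*(k + 2)*(k^2 + 2*k - 8) = (k - 5)*(k - 1)*(k + 2)*(k + 4)*(k - 2)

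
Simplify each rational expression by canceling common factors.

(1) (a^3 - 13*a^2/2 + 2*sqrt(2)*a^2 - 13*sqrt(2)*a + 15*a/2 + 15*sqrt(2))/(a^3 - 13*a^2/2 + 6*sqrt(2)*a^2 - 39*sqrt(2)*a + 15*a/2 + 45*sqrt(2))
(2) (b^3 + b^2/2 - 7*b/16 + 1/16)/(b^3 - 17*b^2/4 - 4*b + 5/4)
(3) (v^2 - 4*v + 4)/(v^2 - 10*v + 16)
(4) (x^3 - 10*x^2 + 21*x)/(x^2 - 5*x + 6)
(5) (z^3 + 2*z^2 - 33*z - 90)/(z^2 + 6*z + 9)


(1) = (4*a + 8*sqrt(2))/(4*a + 24*sqrt(2))
(2) = (4*b - 1)/(4*b - 20)
(3) = (v - 2)/(v - 8)
(4) = (x^2 - 7*x)/(x - 2)
(5) = (z^2 - z - 30)/(z + 3)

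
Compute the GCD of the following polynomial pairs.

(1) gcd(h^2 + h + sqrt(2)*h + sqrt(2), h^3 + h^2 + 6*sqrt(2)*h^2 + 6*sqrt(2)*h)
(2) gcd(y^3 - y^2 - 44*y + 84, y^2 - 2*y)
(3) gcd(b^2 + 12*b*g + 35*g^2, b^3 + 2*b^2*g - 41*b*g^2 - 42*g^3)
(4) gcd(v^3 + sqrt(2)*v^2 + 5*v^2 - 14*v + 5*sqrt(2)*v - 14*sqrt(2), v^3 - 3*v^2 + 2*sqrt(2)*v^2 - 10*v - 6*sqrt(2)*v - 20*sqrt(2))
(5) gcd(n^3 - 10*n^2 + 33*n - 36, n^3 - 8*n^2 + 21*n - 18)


(1) = h + 1
(2) = gcd((y - 6)*(y - 2)*(y + 7), y*(y - 2)) = y - 2
(3) = gcd((b + 5*g)*(b + 7*g), (b - 6*g)*(b + g)*(b + 7*g)) = b + 7*g
(4) = gcd((v - 2)*(v + 7)*(v + sqrt(2)), (v - 5)*(v + 2)*(v + 2*sqrt(2))) = 1
(5) = n^2 - 6*n + 9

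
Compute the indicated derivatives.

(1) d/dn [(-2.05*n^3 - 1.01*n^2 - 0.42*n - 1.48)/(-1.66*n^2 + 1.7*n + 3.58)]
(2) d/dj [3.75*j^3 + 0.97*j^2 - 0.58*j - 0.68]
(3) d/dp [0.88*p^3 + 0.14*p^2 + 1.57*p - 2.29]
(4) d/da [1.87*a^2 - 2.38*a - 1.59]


(1) = (3.403*n^4 - 6.97*n^3 - 24.4312*n^2 - 12.1452*n + 1.0124)/(2.7556*n^4 - 5.644*n^3 - 8.9956*n^2 + 12.172*n + 12.8164)
(2) = 11.25*j^2 + 1.94*j - 0.58
(3) = 2.64*p^2 + 0.28*p + 1.57
(4) = 3.74*a - 2.38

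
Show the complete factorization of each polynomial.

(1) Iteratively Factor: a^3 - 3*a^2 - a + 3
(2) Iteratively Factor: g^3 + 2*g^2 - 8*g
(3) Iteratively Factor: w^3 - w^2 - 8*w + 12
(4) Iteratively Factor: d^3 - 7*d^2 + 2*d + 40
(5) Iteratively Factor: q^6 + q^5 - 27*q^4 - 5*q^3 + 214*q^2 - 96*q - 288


(1) = (a - 3)*(a^2 - 1) = (a - 3)*(a + 1)*(a - 1)
(2) = (g)*(g^2 + 2*g - 8) = g*(g - 2)*(g + 4)
(3) = (w - 2)*(w^2 + w - 6) = (w - 2)^2*(w + 3)
(4) = (d + 2)*(d^2 - 9*d + 20) = (d - 4)*(d + 2)*(d - 5)
(5) = (q + 1)*(q^5 - 27*q^3 + 22*q^2 + 192*q - 288) = (q - 3)*(q + 1)*(q^4 + 3*q^3 - 18*q^2 - 32*q + 96) = (q - 3)*(q + 1)*(q + 4)*(q^3 - q^2 - 14*q + 24) = (q - 3)*(q - 2)*(q + 1)*(q + 4)*(q^2 + q - 12) = (q - 3)*(q - 2)*(q + 1)*(q + 4)^2*(q - 3)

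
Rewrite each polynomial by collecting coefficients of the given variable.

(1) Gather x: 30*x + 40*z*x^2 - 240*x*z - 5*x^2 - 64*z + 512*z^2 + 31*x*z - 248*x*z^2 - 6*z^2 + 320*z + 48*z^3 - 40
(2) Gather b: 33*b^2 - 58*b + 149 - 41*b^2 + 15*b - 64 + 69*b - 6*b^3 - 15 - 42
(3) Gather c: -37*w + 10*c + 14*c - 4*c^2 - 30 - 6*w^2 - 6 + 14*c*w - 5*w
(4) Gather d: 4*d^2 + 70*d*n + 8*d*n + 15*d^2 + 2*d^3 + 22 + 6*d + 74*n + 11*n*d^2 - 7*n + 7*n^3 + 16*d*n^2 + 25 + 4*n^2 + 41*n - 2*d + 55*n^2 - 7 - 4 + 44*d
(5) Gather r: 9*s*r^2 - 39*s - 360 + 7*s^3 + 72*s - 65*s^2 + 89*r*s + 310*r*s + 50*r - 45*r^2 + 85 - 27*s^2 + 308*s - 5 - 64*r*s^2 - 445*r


(1) = x^2*(40*z - 5) + x*(-248*z^2 - 209*z + 30) + 48*z^3 + 506*z^2 + 256*z - 40
(2) = -6*b^3 - 8*b^2 + 26*b + 28
(3) = -4*c^2 + c*(14*w + 24) - 6*w^2 - 42*w - 36
(4) = 2*d^3 + d^2*(11*n + 19) + d*(16*n^2 + 78*n + 48) + 7*n^3 + 59*n^2 + 108*n + 36
(5) = r^2*(9*s - 45) + r*(-64*s^2 + 399*s - 395) + 7*s^3 - 92*s^2 + 341*s - 280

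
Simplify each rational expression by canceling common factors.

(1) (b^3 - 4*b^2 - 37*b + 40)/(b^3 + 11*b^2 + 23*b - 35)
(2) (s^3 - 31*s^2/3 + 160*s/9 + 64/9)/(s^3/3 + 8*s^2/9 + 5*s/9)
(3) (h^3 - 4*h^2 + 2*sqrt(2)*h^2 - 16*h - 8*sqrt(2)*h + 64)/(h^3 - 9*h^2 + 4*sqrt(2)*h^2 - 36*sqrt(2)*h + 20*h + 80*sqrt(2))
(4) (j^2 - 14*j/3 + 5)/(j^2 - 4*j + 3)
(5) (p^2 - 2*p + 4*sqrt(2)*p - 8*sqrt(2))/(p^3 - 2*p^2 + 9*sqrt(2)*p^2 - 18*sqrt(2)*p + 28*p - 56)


(1) = (b - 8)/(b + 7)
(2) = (9*s^3 - 93*s^2 + 160*s + 64)/(3*s^3 + 8*s^2 + 5*s)
(3) = (h - 2*sqrt(2))/(h - 5)
(4) = (3*j - 5)/(3*j - 3)
(5) = (p + 4*sqrt(2))/(p^2 + 9*sqrt(2)*p + 28)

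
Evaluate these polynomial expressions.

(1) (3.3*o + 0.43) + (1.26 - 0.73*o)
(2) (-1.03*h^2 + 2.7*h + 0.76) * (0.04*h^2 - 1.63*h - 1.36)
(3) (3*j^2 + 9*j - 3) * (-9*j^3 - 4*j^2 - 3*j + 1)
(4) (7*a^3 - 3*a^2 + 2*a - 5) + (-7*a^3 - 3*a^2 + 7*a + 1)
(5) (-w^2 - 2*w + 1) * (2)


(1) = 2.57*o + 1.69
(2) = -0.0412*h^4 + 1.7869*h^3 - 2.9698*h^2 - 4.9108*h - 1.0336
(3) = -27*j^5 - 93*j^4 - 18*j^3 - 12*j^2 + 18*j - 3
(4) = -6*a^2 + 9*a - 4
(5) = -2*w^2 - 4*w + 2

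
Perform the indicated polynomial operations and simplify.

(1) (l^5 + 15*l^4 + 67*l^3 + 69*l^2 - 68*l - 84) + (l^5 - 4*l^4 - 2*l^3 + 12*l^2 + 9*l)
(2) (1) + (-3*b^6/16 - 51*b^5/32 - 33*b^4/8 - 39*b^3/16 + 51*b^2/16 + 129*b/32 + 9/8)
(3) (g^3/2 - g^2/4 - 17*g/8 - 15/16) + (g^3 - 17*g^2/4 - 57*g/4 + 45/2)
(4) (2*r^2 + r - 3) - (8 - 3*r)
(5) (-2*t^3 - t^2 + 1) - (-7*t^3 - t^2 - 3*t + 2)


(1) = 2*l^5 + 11*l^4 + 65*l^3 + 81*l^2 - 59*l - 84
(2) = -3*b^6/16 - 51*b^5/32 - 33*b^4/8 - 39*b^3/16 + 51*b^2/16 + 129*b/32 + 17/8
(3) = 3*g^3/2 - 9*g^2/2 - 131*g/8 + 345/16
(4) = 2*r^2 + 4*r - 11
(5) = 5*t^3 + 3*t - 1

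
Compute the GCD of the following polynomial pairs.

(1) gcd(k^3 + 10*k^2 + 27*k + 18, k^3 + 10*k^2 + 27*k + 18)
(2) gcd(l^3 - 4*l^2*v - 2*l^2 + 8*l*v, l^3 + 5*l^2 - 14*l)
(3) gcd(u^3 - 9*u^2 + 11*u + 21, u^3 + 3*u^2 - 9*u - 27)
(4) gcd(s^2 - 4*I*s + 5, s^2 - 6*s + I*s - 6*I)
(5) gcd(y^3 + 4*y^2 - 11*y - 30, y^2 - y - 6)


(1) = gcd((k + 1)*(k + 3)*(k + 6), (k + 1)*(k + 3)*(k + 6)) = k^3 + 10*k^2 + 27*k + 18
(2) = l^2 - 2*l
(3) = gcd((u - 7)*(u - 3)*(u + 1), (u - 3)*(u + 3)^2) = u - 3
(4) = gcd((s - 5*I)*(s + I), (s - 6)*(s + I)) = s + I
(5) = y^2 - y - 6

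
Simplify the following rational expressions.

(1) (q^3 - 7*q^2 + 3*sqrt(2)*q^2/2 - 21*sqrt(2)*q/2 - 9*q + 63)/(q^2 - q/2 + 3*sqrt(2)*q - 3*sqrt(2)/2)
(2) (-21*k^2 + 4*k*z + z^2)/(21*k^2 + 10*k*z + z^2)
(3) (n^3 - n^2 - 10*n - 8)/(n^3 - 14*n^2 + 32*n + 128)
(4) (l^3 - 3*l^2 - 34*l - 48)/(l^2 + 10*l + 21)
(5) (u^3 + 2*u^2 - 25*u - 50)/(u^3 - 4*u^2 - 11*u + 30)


(1) = (4*q^2 + q*(-28 - 6*sqrt(2)) + 42*sqrt(2))/(4*q - 2)
(2) = (-3*k + z)/(3*k + z)
(3) = (n^2 - 3*n - 4)/(n^2 - 16*n + 64)
(4) = (l^2 - 6*l - 16)/(l + 7)
(5) = (u^2 + 7*u + 10)/(u^2 + u - 6)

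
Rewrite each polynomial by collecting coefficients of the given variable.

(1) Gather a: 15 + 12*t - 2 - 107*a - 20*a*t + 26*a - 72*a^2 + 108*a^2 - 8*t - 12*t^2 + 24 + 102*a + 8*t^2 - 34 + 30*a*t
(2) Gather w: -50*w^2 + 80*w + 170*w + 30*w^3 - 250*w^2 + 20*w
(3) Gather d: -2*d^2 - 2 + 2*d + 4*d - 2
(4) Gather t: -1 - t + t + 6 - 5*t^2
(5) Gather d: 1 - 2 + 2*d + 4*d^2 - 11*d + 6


(1) = 36*a^2 + a*(10*t + 21) - 4*t^2 + 4*t + 3
(2) = 30*w^3 - 300*w^2 + 270*w
(3) = -2*d^2 + 6*d - 4
(4) = 5 - 5*t^2
(5) = 4*d^2 - 9*d + 5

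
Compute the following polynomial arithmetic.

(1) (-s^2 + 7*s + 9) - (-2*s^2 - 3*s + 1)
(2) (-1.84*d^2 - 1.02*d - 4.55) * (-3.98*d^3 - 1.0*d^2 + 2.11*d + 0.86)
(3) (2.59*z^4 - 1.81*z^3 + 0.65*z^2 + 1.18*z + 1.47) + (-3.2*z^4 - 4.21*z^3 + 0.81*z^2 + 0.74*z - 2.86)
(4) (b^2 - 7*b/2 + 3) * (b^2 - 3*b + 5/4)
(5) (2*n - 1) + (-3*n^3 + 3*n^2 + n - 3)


(1) = s^2 + 10*s + 8
(2) = 7.3232*d^5 + 5.8996*d^4 + 15.2466*d^3 + 0.8154*d^2 - 10.4777*d - 3.913
(3) = -0.61*z^4 - 6.02*z^3 + 1.46*z^2 + 1.92*z - 1.39
(4) = b^4 - 13*b^3/2 + 59*b^2/4 - 107*b/8 + 15/4
(5) = -3*n^3 + 3*n^2 + 3*n - 4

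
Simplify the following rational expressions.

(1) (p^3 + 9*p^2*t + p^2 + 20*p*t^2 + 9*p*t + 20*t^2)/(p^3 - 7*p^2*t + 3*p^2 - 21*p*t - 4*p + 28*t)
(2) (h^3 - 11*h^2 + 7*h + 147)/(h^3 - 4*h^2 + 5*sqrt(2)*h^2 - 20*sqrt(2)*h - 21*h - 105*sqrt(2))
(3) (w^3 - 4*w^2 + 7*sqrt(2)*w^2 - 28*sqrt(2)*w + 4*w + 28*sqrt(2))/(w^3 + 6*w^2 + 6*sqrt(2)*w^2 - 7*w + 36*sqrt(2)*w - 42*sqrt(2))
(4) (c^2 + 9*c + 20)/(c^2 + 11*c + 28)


(1) = (p^3 + 9*p^2*t + p^2 + 20*p*t^2 + 9*p*t + 20*t^2)/(p^3 - 7*p^2*t + 3*p^2 - 21*p*t - 4*p + 28*t)
(2) = (h - 7)/(h + 5*sqrt(2))
(3) = (w^3 + w^2*(-4 + 7*sqrt(2)) + w*(4 - 28*sqrt(2)) + 28*sqrt(2))/(w^3 + w^2*(6 + 6*sqrt(2)) + w*(-7 + 36*sqrt(2)) - 42*sqrt(2))
(4) = (c + 5)/(c + 7)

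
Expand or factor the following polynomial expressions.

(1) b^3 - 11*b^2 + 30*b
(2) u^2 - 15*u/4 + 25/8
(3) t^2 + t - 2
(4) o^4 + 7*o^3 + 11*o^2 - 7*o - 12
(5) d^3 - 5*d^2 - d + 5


(1) = b*(b - 6)*(b - 5)
(2) = (u - 5/2)*(u - 5/4)
(3) = (t - 1)*(t + 2)
(4) = (o - 1)*(o + 1)*(o + 3)*(o + 4)
(5) = (d - 5)*(d - 1)*(d + 1)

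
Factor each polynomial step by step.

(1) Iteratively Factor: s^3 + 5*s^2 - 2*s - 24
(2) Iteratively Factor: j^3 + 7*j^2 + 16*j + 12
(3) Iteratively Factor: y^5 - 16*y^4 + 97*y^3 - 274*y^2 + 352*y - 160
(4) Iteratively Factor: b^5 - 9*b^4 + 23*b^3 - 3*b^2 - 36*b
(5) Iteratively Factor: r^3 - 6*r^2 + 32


(1) = (s + 3)*(s^2 + 2*s - 8) = (s + 3)*(s + 4)*(s - 2)
(2) = (j + 2)*(j^2 + 5*j + 6) = (j + 2)*(j + 3)*(j + 2)
(3) = (y - 4)*(y^4 - 12*y^3 + 49*y^2 - 78*y + 40) = (y - 4)*(y - 2)*(y^3 - 10*y^2 + 29*y - 20) = (y - 4)*(y - 2)*(y - 1)*(y^2 - 9*y + 20) = (y - 5)*(y - 4)*(y - 2)*(y - 1)*(y - 4)
(4) = (b - 3)*(b^4 - 6*b^3 + 5*b^2 + 12*b) = b*(b - 3)*(b^3 - 6*b^2 + 5*b + 12) = b*(b - 3)*(b + 1)*(b^2 - 7*b + 12) = b*(b - 4)*(b - 3)*(b + 1)*(b - 3)
(5) = (r - 4)*(r^2 - 2*r - 8) = (r - 4)^2*(r + 2)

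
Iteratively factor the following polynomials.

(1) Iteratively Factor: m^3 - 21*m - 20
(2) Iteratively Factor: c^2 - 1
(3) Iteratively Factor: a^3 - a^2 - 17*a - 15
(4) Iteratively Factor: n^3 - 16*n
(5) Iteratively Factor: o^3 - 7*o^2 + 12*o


(1) = (m + 1)*(m^2 - m - 20) = (m + 1)*(m + 4)*(m - 5)
(2) = (c - 1)*(c + 1)
(3) = (a - 5)*(a^2 + 4*a + 3) = (a - 5)*(a + 1)*(a + 3)
(4) = (n)*(n^2 - 16) = n*(n - 4)*(n + 4)
(5) = (o - 3)*(o^2 - 4*o) = (o - 4)*(o - 3)*(o)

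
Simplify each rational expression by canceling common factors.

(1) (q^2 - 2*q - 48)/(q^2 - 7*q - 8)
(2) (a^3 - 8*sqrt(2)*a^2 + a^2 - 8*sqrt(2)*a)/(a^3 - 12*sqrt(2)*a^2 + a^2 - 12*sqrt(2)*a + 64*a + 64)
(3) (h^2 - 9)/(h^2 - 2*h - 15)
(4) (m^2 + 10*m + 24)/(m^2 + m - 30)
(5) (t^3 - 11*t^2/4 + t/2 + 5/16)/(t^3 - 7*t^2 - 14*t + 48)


(1) = (q + 6)/(q + 1)
(2) = a/(a - 4*sqrt(2))
(3) = (h - 3)/(h - 5)
(4) = (m + 4)/(m - 5)
(5) = (16*t^3 - 44*t^2 + 8*t + 5)/(16*t^3 - 112*t^2 - 224*t + 768)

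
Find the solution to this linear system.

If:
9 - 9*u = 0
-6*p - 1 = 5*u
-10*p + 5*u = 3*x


Then:
p = -1
u = 1
x = 5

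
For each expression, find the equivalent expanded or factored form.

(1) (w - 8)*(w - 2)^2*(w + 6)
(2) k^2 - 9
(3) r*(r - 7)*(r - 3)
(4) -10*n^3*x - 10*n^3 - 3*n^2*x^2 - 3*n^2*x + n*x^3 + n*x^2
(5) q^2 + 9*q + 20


(1) = w^4 - 6*w^3 - 36*w^2 + 184*w - 192
(2) = (k - 3)*(k + 3)
(3) = r^3 - 10*r^2 + 21*r
(4) = (-5*n + x)*(2*n + x)*(n*x + n)
(5) = (q + 4)*(q + 5)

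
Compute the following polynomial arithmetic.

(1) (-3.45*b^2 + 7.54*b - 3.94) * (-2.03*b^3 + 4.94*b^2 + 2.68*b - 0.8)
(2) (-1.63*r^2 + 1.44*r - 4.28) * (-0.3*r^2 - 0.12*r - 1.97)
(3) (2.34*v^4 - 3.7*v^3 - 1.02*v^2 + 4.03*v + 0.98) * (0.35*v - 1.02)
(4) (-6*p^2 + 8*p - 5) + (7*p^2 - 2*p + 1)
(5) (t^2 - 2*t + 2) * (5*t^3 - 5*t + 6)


(1) = 7.0035*b^5 - 32.3492*b^4 + 35.9998*b^3 + 3.5036*b^2 - 16.5912*b + 3.152
(2) = 0.489*r^4 - 0.2364*r^3 + 4.3223*r^2 - 2.3232*r + 8.4316
(3) = 0.819*v^5 - 3.6818*v^4 + 3.417*v^3 + 2.4509*v^2 - 3.7676*v - 0.9996
(4) = p^2 + 6*p - 4
(5) = 5*t^5 - 10*t^4 + 5*t^3 + 16*t^2 - 22*t + 12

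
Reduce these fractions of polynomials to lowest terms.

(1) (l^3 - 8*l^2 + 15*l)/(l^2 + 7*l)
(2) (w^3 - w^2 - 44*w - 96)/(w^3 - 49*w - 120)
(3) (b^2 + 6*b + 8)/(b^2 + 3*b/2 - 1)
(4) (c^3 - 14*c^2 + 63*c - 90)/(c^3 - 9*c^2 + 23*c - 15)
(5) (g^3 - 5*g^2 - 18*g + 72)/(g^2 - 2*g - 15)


(1) = (l^2 - 8*l + 15)/(l + 7)
(2) = (w + 4)/(w + 5)
(3) = (2*b + 8)/(2*b - 1)
(4) = (c - 6)/(c - 1)
(5) = (g^3 - 5*g^2 - 18*g + 72)/(g^2 - 2*g - 15)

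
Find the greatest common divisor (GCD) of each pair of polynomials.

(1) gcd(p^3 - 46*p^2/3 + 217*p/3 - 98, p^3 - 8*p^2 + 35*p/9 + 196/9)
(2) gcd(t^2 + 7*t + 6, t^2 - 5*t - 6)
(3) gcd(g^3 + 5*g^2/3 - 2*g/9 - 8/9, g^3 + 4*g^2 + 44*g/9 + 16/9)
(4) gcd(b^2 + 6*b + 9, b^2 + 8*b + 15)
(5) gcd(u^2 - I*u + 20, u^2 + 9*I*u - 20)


(1) = p^2 - 28*p/3 + 49/3
(2) = gcd((t + 1)*(t + 6), (t - 6)*(t + 1)) = t + 1
(3) = g + 4/3
(4) = b + 3
(5) = u + 4*I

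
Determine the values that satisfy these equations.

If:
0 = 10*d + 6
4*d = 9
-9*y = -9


Then:
No Solution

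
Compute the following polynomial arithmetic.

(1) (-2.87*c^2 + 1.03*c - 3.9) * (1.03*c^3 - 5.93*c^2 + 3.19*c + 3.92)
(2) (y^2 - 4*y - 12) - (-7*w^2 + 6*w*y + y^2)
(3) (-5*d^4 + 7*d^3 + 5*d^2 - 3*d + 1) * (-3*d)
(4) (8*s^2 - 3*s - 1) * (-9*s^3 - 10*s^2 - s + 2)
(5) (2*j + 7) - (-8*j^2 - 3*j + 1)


(1) = -2.9561*c^5 + 18.08*c^4 - 19.2802*c^3 + 15.1623*c^2 - 8.4034*c - 15.288
(2) = 7*w^2 - 6*w*y - 4*y - 12
(3) = 15*d^5 - 21*d^4 - 15*d^3 + 9*d^2 - 3*d
(4) = -72*s^5 - 53*s^4 + 31*s^3 + 29*s^2 - 5*s - 2
(5) = 8*j^2 + 5*j + 6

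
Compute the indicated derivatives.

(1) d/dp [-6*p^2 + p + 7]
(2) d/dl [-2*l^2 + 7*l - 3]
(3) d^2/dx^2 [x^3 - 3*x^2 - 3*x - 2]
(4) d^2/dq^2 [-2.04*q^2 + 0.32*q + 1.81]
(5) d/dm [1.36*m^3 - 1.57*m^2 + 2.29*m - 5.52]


(1) = 1 - 12*p
(2) = 7 - 4*l
(3) = 6*x - 6
(4) = -4.08000000000000
(5) = 4.08*m^2 - 3.14*m + 2.29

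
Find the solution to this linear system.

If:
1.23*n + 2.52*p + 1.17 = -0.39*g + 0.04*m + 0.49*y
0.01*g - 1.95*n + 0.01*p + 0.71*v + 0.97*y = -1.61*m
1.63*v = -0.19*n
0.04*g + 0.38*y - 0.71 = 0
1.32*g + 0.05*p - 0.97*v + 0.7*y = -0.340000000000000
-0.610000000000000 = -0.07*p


Then:
g = 0.04
m = -25.03
n = -18.89
p = 8.71
v = 2.20
y = 1.86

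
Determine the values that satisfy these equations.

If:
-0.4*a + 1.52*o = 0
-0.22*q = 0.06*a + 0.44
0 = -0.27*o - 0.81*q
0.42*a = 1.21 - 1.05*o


Then:
No Solution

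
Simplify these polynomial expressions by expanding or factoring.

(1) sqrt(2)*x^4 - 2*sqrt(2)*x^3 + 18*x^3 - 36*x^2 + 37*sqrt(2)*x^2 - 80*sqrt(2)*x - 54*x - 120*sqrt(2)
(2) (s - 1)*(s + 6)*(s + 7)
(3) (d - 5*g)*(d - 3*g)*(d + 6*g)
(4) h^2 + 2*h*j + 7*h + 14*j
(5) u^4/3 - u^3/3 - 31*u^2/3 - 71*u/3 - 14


(1) = (x - 3)*(x + 4*sqrt(2))*(x + 5*sqrt(2))*(sqrt(2)*x + sqrt(2))
(2) = s^3 + 12*s^2 + 29*s - 42
(3) = d^3 - 2*d^2*g - 33*d*g^2 + 90*g^3
(4) = (h + 7)*(h + 2*j)
(5) = (u/3 + 1)*(u - 7)*(u + 1)*(u + 2)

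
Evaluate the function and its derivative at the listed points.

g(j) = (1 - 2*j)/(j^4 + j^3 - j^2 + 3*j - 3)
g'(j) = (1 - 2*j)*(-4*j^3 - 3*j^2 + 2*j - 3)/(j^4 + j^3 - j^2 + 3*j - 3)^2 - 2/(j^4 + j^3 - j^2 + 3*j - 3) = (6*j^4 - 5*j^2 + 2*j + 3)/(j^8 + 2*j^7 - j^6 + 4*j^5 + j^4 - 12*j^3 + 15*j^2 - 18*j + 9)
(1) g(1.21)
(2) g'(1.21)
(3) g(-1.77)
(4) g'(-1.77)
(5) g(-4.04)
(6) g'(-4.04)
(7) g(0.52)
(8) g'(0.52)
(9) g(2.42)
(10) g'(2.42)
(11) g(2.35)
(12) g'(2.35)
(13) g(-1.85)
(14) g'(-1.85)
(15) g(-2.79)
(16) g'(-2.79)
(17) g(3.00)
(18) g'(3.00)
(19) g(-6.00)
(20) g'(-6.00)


(1) = -0.46
(2) = 1.15
(3) = -0.63
(4) = 0.83
(5) = 0.05
(6) = 0.05
(7) = 0.03
(8) = 1.40
(9) = -0.08
(10) = 0.08
(11) = -0.09
(12) = 0.09
(13) = -0.71
(14) = 1.21
(15) = 0.33
(16) = 0.83
(17) = -0.05
(18) = 0.04
(19) = 0.01
(20) = 0.01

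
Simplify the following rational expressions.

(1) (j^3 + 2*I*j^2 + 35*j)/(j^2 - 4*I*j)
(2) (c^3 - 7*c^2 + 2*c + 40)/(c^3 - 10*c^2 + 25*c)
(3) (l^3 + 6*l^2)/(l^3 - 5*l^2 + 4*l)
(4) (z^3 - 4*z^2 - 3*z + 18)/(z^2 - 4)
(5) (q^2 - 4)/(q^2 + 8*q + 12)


(1) = (j^2 + 2*I*j + 35)/(j - 4*I)
(2) = (c^2 - 2*c - 8)/(c^2 - 5*c)
(3) = (l^2 + 6*l)/(l^2 - 5*l + 4)
(4) = (z^2 - 6*z + 9)/(z - 2)
(5) = (q - 2)/(q + 6)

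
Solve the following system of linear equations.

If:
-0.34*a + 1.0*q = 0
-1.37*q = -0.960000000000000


Then:
a = 2.06
q = 0.70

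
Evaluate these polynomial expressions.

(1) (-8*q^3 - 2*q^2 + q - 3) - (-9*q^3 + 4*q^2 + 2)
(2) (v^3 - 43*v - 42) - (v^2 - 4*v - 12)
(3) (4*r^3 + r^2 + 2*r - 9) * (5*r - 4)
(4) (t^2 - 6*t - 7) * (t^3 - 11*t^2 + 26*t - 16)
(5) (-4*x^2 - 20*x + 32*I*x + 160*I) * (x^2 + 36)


(1) = q^3 - 6*q^2 + q - 5
(2) = v^3 - v^2 - 39*v - 30
(3) = 20*r^4 - 11*r^3 + 6*r^2 - 53*r + 36
(4) = t^5 - 17*t^4 + 85*t^3 - 95*t^2 - 86*t + 112
(5) = -4*x^4 - 20*x^3 + 32*I*x^3 - 144*x^2 + 160*I*x^2 - 720*x + 1152*I*x + 5760*I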